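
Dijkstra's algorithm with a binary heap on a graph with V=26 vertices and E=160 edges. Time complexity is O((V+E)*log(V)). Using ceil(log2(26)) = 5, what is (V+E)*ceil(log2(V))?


Dijkstra with a binary heap: each vertex is extracted once, each edge may relax once.
Each heap operation costs O(log V).
V + E = 26 + 160 = 186
ceil(log2(26)) = 5 (since 2^4 = 16 < 26 <= 32 = 2^5)
Total heap work = (V+E) * ceil(log2(V)) = 186 * 5 = 930


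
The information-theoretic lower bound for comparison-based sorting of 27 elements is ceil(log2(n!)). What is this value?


A binary decision tree of height h has at most 2^h leaves and needs at least n! of them, so h >= ceil(log2(n!)).
Compute 27! as a running product:
  x2 = 2, x3 = 6, x4 = 24, x5 = 120
  x6 = 720, x7 = 5040, x8 = 40320, x9 = 362880
  x10 = 3628800, x11 = 39916800, x12 = 479001600, x13 = 6227020800
  x14 = 87178291200, x15 = 1307674368000, x16 = 20922789888000, x17 = 355687428096000
  x18 = 6402373705728000, x19 = 121645100408832000, x20 = 2432902008176640000, x21 = 51090942171709440000
  x22 = 1124000727777607680000, x23 = 25852016738884976640000, x24 = 620448401733239439360000, x25 = 15511210043330985984000000
  x26 = 403291461126605635584000000, x27 = 10888869450418352160768000000
27! = 10888869450418352160768000000
Bracket between powers of 2:
  2^93 = 9903520314283042199192993792 < 10888869450418352160768000000 <= 19807040628566084398385987584 = 2^94
So ceil(log2(27!)) = 94


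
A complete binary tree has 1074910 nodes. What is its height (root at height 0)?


In a complete binary tree, level k holds nodes 2^k .. 2^(k+1)-1 (1-indexed).
Height = floor(log2(n)) = floor(log2(1074910)) = 20
Check: 2^20 = 1048576 <= 1074910 < 2097152 = 2^21


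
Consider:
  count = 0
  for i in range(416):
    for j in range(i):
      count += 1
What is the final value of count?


For each i, the inner loop runs i times:
  i=0: inner runs 0 times
  i=1: inner runs 1 time
  i=2: inner runs 2 times
  i=3: inner runs 3 times
  i=4: inner runs 4 times
  i=5: inner runs 5 times
  i=6: inner runs 6 times
  i=7: inner runs 7 times
  ...
Total = 0 + 1 + 2 + ... + 415 = 416*(416-1)/2 = 86320


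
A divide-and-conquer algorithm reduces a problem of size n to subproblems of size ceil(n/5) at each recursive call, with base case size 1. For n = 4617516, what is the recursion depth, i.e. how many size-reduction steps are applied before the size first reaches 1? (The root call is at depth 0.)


Each step divides the size by 5 (rounding up); after k steps the size is ceil(n/5^k), which equals 1 exactly when 5^k >= n.
So the depth is the smallest k with 5^k >= 4617516, i.e. ceil(log_5(4617516)).
5^9 = 1953125 < 4617516 <= 9765625 = 5^10
Recursion depth = 10


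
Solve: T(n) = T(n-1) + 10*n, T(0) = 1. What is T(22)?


Expanding the recurrence:
T(22) = T(21) + 10*22
       = T(20) + 10*21 + 10*22
       ...
       = T(0) + 10*(1 + 2 + ... + 22)
       = 1 + 10 * 22*23/2
       = 1 + 10 * 253
       = 1 + 2530 = 2531


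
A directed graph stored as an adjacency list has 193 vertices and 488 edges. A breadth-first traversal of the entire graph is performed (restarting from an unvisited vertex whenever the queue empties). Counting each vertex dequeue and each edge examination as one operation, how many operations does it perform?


A full BFS traversal dequeues each vertex once and examines each edge once.
Vertex visits: 193
Edge visits: 488
V + E = 193 + 488 = 681


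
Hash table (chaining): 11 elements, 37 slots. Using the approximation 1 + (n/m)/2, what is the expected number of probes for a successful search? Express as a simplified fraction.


Computing expected probes:
alpha = 11/37
= 1 + alpha/2
= 1 + 11/(2*37)
= (2*37 + 11) / (2*37)
= 85/74


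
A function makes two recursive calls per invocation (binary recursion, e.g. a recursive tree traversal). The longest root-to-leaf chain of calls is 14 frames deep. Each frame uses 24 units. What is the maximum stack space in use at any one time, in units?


Binary recursion: the two calls run one after the other, so only one root-to-leaf chain of frames is on the stack at a time.
Maximum depth (longest chain) = 14 frames
Each frame = 24 units
Max stack space = 14 * 24 = 336


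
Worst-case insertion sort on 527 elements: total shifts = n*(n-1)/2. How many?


Sum of shifts = 1 + 2 + 3 + ... + 526
= 527 * 526 / 2
= 277202 / 2
= 138601


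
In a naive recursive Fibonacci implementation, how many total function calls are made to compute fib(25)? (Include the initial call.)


Let C(m) = total calls to evaluate fib(m). Then C(0)=C(1)=1, and
C(m) = 1 + C(m-1) + C(m-2) for m >= 2.
Build the table (each entry = 1 + previous two):
  C(0) = 1
  C(1) = 1
  C(2) = 1 + 1 + 1 = 3
  C(3) = 1 + 3 + 1 = 5
  C(4) = 1 + 5 + 3 = 9
  C(5) = 1 + 9 + 5 = 15
  C(6) = 1 + 15 + 9 = 25
  C(7) = 1 + 25 + 15 = 41
  C(8) = 1 + 41 + 25 = 67
  C(9) = 1 + 67 + 41 = 109
  C(10) = 1 + 109 + 67 = 177
  C(11) = 1 + 177 + 109 = 287
  C(12) = 1 + 287 + 177 = 465
  C(13) = 1 + 465 + 287 = 753
  C(14) = 1 + 753 + 465 = 1219
  C(15) = 1 + 1219 + 753 = 1973
  C(16) = 1 + 1973 + 1219 = 3193
  C(17) = 1 + 3193 + 1973 = 5167
  C(18) = 1 + 5167 + 3193 = 8361
  C(19) = 1 + 8361 + 5167 = 13529
  C(20) = 1 + 13529 + 8361 = 21891
  C(21) = 1 + 21891 + 13529 = 35421
  C(22) = 1 + 35421 + 21891 = 57313
  C(23) = 1 + 57313 + 35421 = 92735
  C(24) = 1 + 92735 + 57313 = 150049
  C(25) = 1 + 150049 + 92735 = 242785
Total calls for fib(25) = 242785


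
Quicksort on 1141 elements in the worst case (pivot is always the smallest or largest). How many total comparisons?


In the worst case, each partition step picks the worst pivot:
  Partition 1: 1140 comparisons (n-1 elements to compare)
  Partition 2: 1139 comparisons
  Partition 3: 1138 comparisons
  Partition 4: 1137 comparisons
  Partition 5: 1136 comparisons
  ...
  Last partition: 0 comparisons
Total = (n-1) + (n-2) + ... + 1 + 0 = n*(n-1)/2
= 1141*1140/2 = 650370


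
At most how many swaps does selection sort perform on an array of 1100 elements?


Each of the 1099 passes places one element in its final position.
Pass 1: swap minimum into position 0
Pass 2: swap minimum of remaining into position 1
...
Pass 1099: last two elements, one swap
Maximum swaps = 1100 - 1 = 1099


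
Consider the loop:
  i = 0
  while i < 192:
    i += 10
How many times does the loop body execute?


Starting at i = 0, each iteration adds 10.
Iterations until i >= 192:
  Iteration 1: i = 0 -> i = 10
  Iteration 2: i = 10 -> i = 20
  Iteration 3: i = 20 -> i = 30
  Iteration 4: i = 30 -> i = 40
  Iteration 5: i = 40 -> i = 50
  Iteration 6: i = 50 -> i = 60
  Iteration 7: i = 60 -> i = 70
  Iteration 8: i = 70 -> i = 80
  ... continuing ...
Total iterations = ceil(192/10) = 20


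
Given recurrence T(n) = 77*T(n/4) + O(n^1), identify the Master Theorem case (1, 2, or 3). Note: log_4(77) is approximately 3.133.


Master Theorem parameters: a=77, b=4, c=1
log_b(a) = 3.133
Compare b^c with a: 4^1 = 4 < 77, so c < log_b(a).
Comparing c=1 vs log_b(a)=3.133:
1 < 3.133 => Case 1
Result: T(n) = O(n^(log_4 77)) ~ O(n^3.133)
Master Theorem case = 1


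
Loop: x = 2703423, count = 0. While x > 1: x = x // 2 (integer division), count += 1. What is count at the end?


The variable x halves each step:
x = 2703423 -> 1351711 -> 675855 -> 337927 -> 168963 -> 84481 -> 42240 -> 21120 -> 10560 -> 5280 -> 2640 -> 1320 -> 660 -> 330 -> 165 -> 82 -> 41 -> 20 -> 10 -> 5 -> 2 -> 1
Number of halvings = floor(log2(2703423)) = 21


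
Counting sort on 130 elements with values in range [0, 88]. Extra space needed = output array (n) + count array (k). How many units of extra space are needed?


Output array size: 130 (to store sorted result)
Count array size: 89 (one slot per possible value, range 0 to 88)
Total extra space = 130 + 89 = 219


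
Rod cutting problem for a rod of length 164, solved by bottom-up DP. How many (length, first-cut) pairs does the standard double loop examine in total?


For each subproblem length i = 1..164, the inner loop considers i possible first cuts.
Total = 1 + 2 + ... + 164
= 164*(164+1)/2
= 164*165/2 = 13530


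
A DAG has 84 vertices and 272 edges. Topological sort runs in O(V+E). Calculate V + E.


V = 84 (vertex processing)
E = 272 (edge processing)
V + E = 84 + 272 = 356


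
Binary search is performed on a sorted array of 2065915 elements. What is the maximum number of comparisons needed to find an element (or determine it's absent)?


Binary search halves the search space each comparison:
  Step 1: search space = 2065915 -> 1032957
  Step 2: search space = 1032957 -> 516478
  Step 3: search space = 516478 -> 258239
  Step 4: search space = 258239 -> 129119
  Step 5: search space = 129119 -> 64559
  Step 6: search space = 64559 -> 32279
  Step 7: search space = 32279 -> 16139
  Step 8: search space = 16139 -> 8069
  Step 9: search space = 8069 -> 4034
  Step 10: search space = 4034 -> 2017
  Step 11: search space = 2017 -> 1008
  Step 12: search space = 1008 -> 504
  Step 13: search space = 504 -> 252
  Step 14: search space = 252 -> 126
  Step 15: search space = 126 -> 63
  Step 16: search space = 63 -> 31
  Step 17: search space = 31 -> 15
  Step 18: search space = 15 -> 7
  Step 19: search space = 7 -> 3
  Step 20: search space = 3 -> 1
  Step 21: search space = 1 (final check)
Maximum comparisons = floor(log2(2065915)) + 1 = 20 + 1 = 21


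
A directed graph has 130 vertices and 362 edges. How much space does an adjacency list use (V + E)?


Adjacency list: one list head per vertex + one entry per edge
Vertex heads: 130
Edge entries: 362
Total = 130 + 362 = 492


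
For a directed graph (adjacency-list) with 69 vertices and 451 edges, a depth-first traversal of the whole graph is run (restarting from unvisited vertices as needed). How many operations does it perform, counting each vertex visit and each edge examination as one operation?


A full DFS traversal visits each vertex once and examines each edge once.
V = 69
E = 451
Sum = 69 + 451 = 520


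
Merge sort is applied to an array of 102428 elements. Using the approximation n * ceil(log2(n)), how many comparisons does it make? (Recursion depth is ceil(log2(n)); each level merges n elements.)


Merge sort divides the array into halves recursively.
Number of levels = ceil(log2(102428)) = 17
At each level, approximately n = 102428 comparisons are needed for merging.
Total comparisons ~ n * ceil(log2(n)) = 102428 * 17 = 1741276


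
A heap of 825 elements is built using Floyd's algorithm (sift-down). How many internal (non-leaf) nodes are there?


Leaf nodes occupy roughly half the array.
Sift-down is called for each internal node, starting from the last one.
Internal nodes = floor(n/2) = floor(825/2) = 412


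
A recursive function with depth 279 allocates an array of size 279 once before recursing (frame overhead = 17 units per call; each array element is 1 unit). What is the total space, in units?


Array allocation: 279 units (allocated once)
Stack frames: 279 deep * 17 per frame = 4743 units
Total = 279 + 4743 = 5022


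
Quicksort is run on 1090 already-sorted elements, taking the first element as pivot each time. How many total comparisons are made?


Sum of comparisons per partition:
1089 + 1088 + ... + 1 + 0
= 1090 * (1090 - 1) / 2
= 1090 * 1089 / 2
= 593505


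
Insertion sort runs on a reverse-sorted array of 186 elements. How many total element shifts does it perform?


Sum of shifts = 1 + 2 + 3 + ... + 185
= 186 * 185 / 2
= 34410 / 2
= 17205


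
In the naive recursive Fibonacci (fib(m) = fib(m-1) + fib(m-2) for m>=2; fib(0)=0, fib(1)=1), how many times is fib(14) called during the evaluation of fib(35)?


Let N(m) = number of times fib(m) is called while evaluating fib(35).
N(35) = 1 (the initial call).
N(34) = 1 (only fib(35) calls it).
For 1 <= m <= 33: fib(m) is called by fib(m+1) and fib(m+2), so
  N(m) = N(m+1) + N(m+2).
fib(0) is called only by fib(2), so N(0) = N(2).
Walk down from m=35:
  N(35)=1, N(34)=1, N(33)=2, N(32)=3, N(31)=5, N(30)=8, N(29)=13, N(28)=21, N(27)=34, N(26)=55, N(25)=89, N(24)=144, N(23)=233, N(22)=377, N(21)=610, N(20)=987, N(19)=1597, N(18)=2584, N(17)=4181, N(16)=6765, N(15)=10946, N(14)=17711
N(14) = 17711


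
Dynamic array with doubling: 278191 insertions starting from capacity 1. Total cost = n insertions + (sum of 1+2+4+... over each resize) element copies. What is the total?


n = 278191
Insertion costs: 278191
Resizes copy 1, 2, 4, ... up to the largest power of 2 that is <= n-1 = 278190, i.e. 262144.
Copy costs = 1 + 2 + 4 + 8 + 16 + 32 + 64 + 128 + 256 + 512 + 1024 + 2048 + 4096 + 8192 + 16384 + 32768 + 65536 + 131072 + 262144 = 524287
Total = 278191 + 524287 = 802478


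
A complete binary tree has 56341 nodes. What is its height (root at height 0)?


In a complete binary tree, level k holds nodes 2^k .. 2^(k+1)-1 (1-indexed).
Height = floor(log2(n)) = floor(log2(56341)) = 15
Check: 2^15 = 32768 <= 56341 < 65536 = 2^16


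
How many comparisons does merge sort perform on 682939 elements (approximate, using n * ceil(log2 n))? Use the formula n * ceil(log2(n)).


Recursion depth: ceil(log2(682939)) = 20
Each recursion level merges n = 682939 elements
Total = 682939 * 20 = 13658780


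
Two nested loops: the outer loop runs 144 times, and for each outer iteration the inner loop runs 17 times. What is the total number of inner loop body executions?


Outer loop: 144 iterations
Inner loop: 17 iterations per outer iteration
Total = 144 * 17 = 2448


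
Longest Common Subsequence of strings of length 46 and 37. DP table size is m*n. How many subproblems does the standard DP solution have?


DP table indexed by positions in both strings.
First string: 46 positions
Second string: 37 positions
Total = 46 * 37 = 1702


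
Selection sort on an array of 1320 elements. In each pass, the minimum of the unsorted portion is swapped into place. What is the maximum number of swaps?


Selection sort performs one swap per pass:
  Pass 1: find min in positions 0 to 1319, swap with position 0
  Pass 2: find min in positions 1 to 1319, swap with position 1
  Pass 3: find min in positions 2 to 1319, swap with position 2
  Pass 4: find min in positions 3 to 1319, swap with position 3
  Pass 5: find min in positions 4 to 1319, swap with position 4
  ... (1314 more passes)
Total passes (and swaps) = n - 1 = 1320 - 1 = 1319


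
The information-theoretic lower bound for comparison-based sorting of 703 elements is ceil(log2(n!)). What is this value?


A binary decision tree of height h has at most 2^h leaves and needs at least n! of them, so h >= ceil(log2(n!)).
703! is far too large to multiply out, so use Stirling's series:
  ln(n!) ~ n ln n - n + (1/2) ln(2 pi n) + 1/(12n)  (error below 1/(360 n^3), negligible here)
  ln(703) = 6.5553569
  n ln n = 703 * 6.5553569 = 4608.4159
  (1/2) ln(2 pi * 703) = (1/2) ln(4417.0793) = 4.1966
  1/(12*703) = 0.0001
  ln(703!) ~ 4608.4159 - 703 + 4.1966 + 0.0001 = 3909.6126
Convert to base 2: log2(703!) = 3909.6126 / ln 2 = 3909.6126 / 0.69314718 = 5640.3787
ceil(5640.3787) = 5641


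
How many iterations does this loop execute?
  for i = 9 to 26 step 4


The loop variable i takes values starting at 9 and increments by 4 each iteration.
Sequence: i = 9, 13, 17, 21, 25
The upper bound 26 is inclusive, so the count is floor((last - first) / step) + 1:
floor((26 - 9) / 4) + 1 = floor(17/4) + 1 = 4 + 1 = 5


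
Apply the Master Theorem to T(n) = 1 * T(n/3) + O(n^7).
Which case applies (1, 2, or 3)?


The Master Theorem: T(n) = a*T(n/b) + O(n^c)
  a = 1, b = 3, c = 7
log_b(a) = log_3(1) = 0
Compare b^c with a: 3^7 = 2187 > 1, so c > log_b(a).
Since c > log_b(a), Case 3 applies.
T(n) = O(n^7)
Master Theorem case = 3


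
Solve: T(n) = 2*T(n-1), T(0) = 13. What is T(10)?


Unrolling:
T(10) = 2*T(9) = 2^2*T(8) = ... = 2^10*T(0)
= 2^10 * 13
= 1024 * 13 = 13312


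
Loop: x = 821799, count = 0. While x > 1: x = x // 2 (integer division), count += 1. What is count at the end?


The variable x halves each step:
x = 821799 -> 410899 -> 205449 -> 102724 -> 51362 -> 25681 -> 12840 -> 6420 -> 3210 -> 1605 -> 802 -> 401 -> 200 -> 100 -> 50 -> 25 -> 12 -> 6 -> 3 -> 1
Number of halvings = floor(log2(821799)) = 19


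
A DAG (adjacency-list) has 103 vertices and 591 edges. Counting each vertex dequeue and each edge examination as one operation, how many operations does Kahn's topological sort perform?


V = 103 (vertex processing)
E = 591 (edge processing)
V + E = 103 + 591 = 694


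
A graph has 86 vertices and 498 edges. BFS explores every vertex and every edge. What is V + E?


A full BFS traversal dequeues each vertex once and examines each edge once.
Vertex visits: 86
Edge visits: 498
V + E = 86 + 498 = 584


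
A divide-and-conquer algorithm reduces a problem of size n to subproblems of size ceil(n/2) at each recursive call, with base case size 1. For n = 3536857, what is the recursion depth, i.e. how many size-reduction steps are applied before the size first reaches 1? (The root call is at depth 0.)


Each step divides the size by 2 (rounding up); after k steps the size is ceil(n/2^k), which equals 1 exactly when 2^k >= n.
So the depth is the smallest k with 2^k >= 3536857, i.e. ceil(log_2(3536857)).
2^21 = 2097152 < 3536857 <= 4194304 = 2^22
Recursion depth = 22


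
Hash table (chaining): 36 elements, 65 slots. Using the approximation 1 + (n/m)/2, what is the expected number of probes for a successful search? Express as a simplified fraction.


Computing expected probes:
alpha = 36/65
= 1 + alpha/2
= 1 + 36/(2*65)
= (2*65 + 36) / (2*65)
= 166/130 = 83/65


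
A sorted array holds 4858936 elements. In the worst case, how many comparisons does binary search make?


Halving sequence: 4858936 -> 2429468 -> 1214734 -> 607367 -> 303683 -> 151841 -> 75920 -> 37960 -> 18980 -> 9490 -> 4745 -> 2372 -> 1186 -> 593 -> 296 -> 148 -> 74 -> 37 -> 18 -> 9 -> 4 -> 2 -> 1
Number of halvings = 22
Max comparisons = 22 + 1 = 23


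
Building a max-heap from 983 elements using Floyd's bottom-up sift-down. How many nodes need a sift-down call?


In a heap of 983 elements (0-indexed array):
  Last element index: 982
  Parent of last element: floor((982 - 1) / 2) = 490
  Internal nodes: indices 0 to 490
  Count = floor(983/2) = 491


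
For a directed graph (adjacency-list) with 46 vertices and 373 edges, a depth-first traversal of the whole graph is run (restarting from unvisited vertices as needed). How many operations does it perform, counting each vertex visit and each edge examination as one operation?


A full DFS traversal visits each vertex once and examines each edge once.
V = 46
E = 373
Sum = 46 + 373 = 419


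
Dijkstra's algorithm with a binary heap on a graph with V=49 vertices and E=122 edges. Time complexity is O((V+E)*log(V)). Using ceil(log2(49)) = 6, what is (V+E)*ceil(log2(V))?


Dijkstra with a binary heap: each vertex is extracted once, each edge may relax once.
Each heap operation costs O(log V).
V + E = 49 + 122 = 171
ceil(log2(49)) = 6 (since 2^5 = 32 < 49 <= 64 = 2^6)
Total heap work = (V+E) * ceil(log2(V)) = 171 * 6 = 1026


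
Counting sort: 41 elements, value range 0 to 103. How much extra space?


n = 41 (output array)
k = 104 (count array for 104 distinct values)
Extra space = 41 + 104 = 145


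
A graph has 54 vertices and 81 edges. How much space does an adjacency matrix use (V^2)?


Adjacency matrix: V x V grid of entries
Space = V^2 = 54^2 = 54 * 54 = 2916


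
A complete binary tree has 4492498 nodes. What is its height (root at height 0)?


In a complete binary tree, level k holds nodes 2^k .. 2^(k+1)-1 (1-indexed).
Height = floor(log2(n)) = floor(log2(4492498)) = 22
Check: 2^22 = 4194304 <= 4492498 < 8388608 = 2^23


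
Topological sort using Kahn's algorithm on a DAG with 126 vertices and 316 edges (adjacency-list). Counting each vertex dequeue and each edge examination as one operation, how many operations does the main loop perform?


Kahn's algorithm:
  1. Compute in-degrees: O(V + E)
  2. Process queue: each vertex dequeued once (O(V))
     each edge examined once (O(E))
Total = V + E = 126 + 316 = 442


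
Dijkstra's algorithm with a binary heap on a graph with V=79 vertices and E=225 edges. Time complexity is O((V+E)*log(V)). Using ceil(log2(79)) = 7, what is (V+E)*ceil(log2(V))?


Dijkstra with a binary heap: each vertex is extracted once, each edge may relax once.
Each heap operation costs O(log V).
V + E = 79 + 225 = 304
ceil(log2(79)) = 7 (since 2^6 = 64 < 79 <= 128 = 2^7)
Total heap work = (V+E) * ceil(log2(V)) = 304 * 7 = 2128


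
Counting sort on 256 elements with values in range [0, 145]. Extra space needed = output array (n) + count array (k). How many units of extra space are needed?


Output array size: 256 (to store sorted result)
Count array size: 146 (one slot per possible value, range 0 to 145)
Total extra space = 256 + 146 = 402


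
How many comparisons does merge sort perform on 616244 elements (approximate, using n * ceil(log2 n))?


Recursion depth: ceil(log2(616244)) = 20
Each recursion level merges n = 616244 elements
Total = 616244 * 20 = 12324880


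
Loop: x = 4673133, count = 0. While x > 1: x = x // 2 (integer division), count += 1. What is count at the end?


The variable x halves each step:
x = 4673133 -> 2336566 -> 1168283 -> 584141 -> 292070 -> 146035 -> 73017 -> 36508 -> 18254 -> 9127 -> 4563 -> 2281 -> 1140 -> 570 -> 285 -> 142 -> 71 -> 35 -> 17 -> 8 -> 4 -> 2 -> 1
Number of halvings = floor(log2(4673133)) = 22


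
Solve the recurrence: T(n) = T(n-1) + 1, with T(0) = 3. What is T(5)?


Unrolling the recurrence:
T(5) = T(4) + 1
       = T(3) + 1 + 1
       = T(2) + 1*3
       ...
       = T(0) + 1*5
       = 3 + 5 = 8


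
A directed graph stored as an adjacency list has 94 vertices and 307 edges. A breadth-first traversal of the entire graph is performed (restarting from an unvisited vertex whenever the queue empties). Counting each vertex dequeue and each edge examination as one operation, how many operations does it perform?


A full BFS traversal dequeues each vertex once and examines each edge once.
Vertex visits: 94
Edge visits: 307
V + E = 94 + 307 = 401


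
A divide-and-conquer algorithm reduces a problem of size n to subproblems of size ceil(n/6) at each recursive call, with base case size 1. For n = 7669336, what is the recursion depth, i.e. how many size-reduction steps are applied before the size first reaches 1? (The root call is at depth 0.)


Each step divides the size by 6 (rounding up); after k steps the size is ceil(n/6^k), which equals 1 exactly when 6^k >= n.
So the depth is the smallest k with 6^k >= 7669336, i.e. ceil(log_6(7669336)).
6^8 = 1679616 < 7669336 <= 10077696 = 6^9
Recursion depth = 9


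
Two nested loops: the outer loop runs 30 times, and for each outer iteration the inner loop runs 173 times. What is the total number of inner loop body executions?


Outer loop: 30 iterations
Inner loop: 173 iterations per outer iteration
Total = 30 * 173 = 5190


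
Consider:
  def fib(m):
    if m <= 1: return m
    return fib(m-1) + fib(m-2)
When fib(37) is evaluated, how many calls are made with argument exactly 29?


Let N(m) = number of times fib(m) is called while evaluating fib(37).
N(37) = 1 (the initial call).
N(36) = 1 (only fib(37) calls it).
For 1 <= m <= 35: fib(m) is called by fib(m+1) and fib(m+2), so
  N(m) = N(m+1) + N(m+2).
fib(0) is called only by fib(2), so N(0) = N(2).
Walk down from m=37:
  N(37)=1, N(36)=1, N(35)=2, N(34)=3, N(33)=5, N(32)=8, N(31)=13, N(30)=21, N(29)=34
N(29) = 34


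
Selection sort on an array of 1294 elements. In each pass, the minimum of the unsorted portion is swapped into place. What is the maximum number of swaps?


Selection sort performs one swap per pass:
  Pass 1: find min in positions 0 to 1293, swap with position 0
  Pass 2: find min in positions 1 to 1293, swap with position 1
  Pass 3: find min in positions 2 to 1293, swap with position 2
  Pass 4: find min in positions 3 to 1293, swap with position 3
  Pass 5: find min in positions 4 to 1293, swap with position 4
  ... (1288 more passes)
Total passes (and swaps) = n - 1 = 1294 - 1 = 1293


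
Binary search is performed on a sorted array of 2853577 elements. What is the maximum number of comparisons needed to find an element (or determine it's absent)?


Binary search halves the search space each comparison:
  Step 1: search space = 2853577 -> 1426788
  Step 2: search space = 1426788 -> 713394
  Step 3: search space = 713394 -> 356697
  Step 4: search space = 356697 -> 178348
  Step 5: search space = 178348 -> 89174
  Step 6: search space = 89174 -> 44587
  Step 7: search space = 44587 -> 22293
  Step 8: search space = 22293 -> 11146
  Step 9: search space = 11146 -> 5573
  Step 10: search space = 5573 -> 2786
  Step 11: search space = 2786 -> 1393
  Step 12: search space = 1393 -> 696
  Step 13: search space = 696 -> 348
  Step 14: search space = 348 -> 174
  Step 15: search space = 174 -> 87
  Step 16: search space = 87 -> 43
  Step 17: search space = 43 -> 21
  Step 18: search space = 21 -> 10
  Step 19: search space = 10 -> 5
  Step 20: search space = 5 -> 2
  Step 21: search space = 2 -> 1
  Step 22: search space = 1 (final check)
Maximum comparisons = floor(log2(2853577)) + 1 = 21 + 1 = 22


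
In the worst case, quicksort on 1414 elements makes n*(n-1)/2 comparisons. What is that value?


Sum of comparisons per partition:
1413 + 1412 + ... + 1 + 0
= 1414 * (1414 - 1) / 2
= 1414 * 1413 / 2
= 998991


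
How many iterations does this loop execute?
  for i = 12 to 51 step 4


The loop variable i takes values starting at 12 and increments by 4 each iteration.
Sequence: i = 12, 16, 20, 24, 28, 32, 36, 40, 44, ...
The upper bound 51 is inclusive, so the count is floor((last - first) / step) + 1:
floor((51 - 12) / 4) + 1 = floor(39/4) + 1 = 9 + 1 = 10


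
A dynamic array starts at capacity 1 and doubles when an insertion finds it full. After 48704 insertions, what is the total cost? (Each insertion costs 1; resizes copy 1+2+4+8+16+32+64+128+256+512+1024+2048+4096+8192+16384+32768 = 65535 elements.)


Insertion cost: 48704 (one per element)
Resizes occur just before inserting elements 2, 3, 5, 9, ...
Elements copied at each resize: 1 + 2 + 4 + 8 + 16 + 32 + 64 + 128 + 256 + 512 + 1024 + 2048 + 4096 + 8192 + 16384 + 32768
Sum of copies = 65535 (geometric series: 2^k - 1)
Total = 48704 + 65535 = 114239


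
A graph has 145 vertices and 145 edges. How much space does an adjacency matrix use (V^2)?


Adjacency matrix: V x V grid of entries
Space = V^2 = 145^2 = 145 * 145 = 21025


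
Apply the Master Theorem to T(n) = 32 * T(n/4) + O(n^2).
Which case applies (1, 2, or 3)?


The Master Theorem: T(n) = a*T(n/b) + O(n^c)
  a = 32, b = 4, c = 2
log_b(a) = log_4(32) ~ 2.5
Compare b^c with a: 4^2 = 16 < 32, so c < log_b(a).
Since c < log_b(a), Case 1 applies.
T(n) = O(n^(log_4 32)) ~ O(n^2.5)
Master Theorem case = 1


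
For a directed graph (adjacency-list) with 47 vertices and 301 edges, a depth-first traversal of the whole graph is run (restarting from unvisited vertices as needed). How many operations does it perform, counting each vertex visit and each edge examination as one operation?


A full DFS traversal visits each vertex once and examines each edge once.
V = 47
E = 301
Sum = 47 + 301 = 348


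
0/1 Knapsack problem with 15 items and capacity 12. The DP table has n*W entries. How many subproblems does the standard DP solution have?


The DP table is indexed by (item, capacity).
Rows: 15 items
Columns: 12 capacity values (1 to W)
Total subproblems = 15 * 12 = 180


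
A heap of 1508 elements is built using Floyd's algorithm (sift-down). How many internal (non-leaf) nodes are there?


Leaf nodes occupy roughly half the array.
Sift-down is called for each internal node, starting from the last one.
Internal nodes = floor(n/2) = floor(1508/2) = 754


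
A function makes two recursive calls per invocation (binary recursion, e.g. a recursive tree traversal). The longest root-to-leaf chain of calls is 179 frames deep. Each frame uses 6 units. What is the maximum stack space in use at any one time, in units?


Binary recursion: the two calls run one after the other, so only one root-to-leaf chain of frames is on the stack at a time.
Maximum depth (longest chain) = 179 frames
Each frame = 6 units
Max stack space = 179 * 6 = 1074


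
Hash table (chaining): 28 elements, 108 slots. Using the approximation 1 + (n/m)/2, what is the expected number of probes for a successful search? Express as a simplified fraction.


Computing expected probes:
alpha = 28/108
= 1 + alpha/2
= 1 + 28/(2*108)
= (2*108 + 28) / (2*108)
= 244/216 = 61/54


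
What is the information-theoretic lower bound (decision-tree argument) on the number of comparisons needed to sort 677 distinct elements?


A binary decision tree of height h has at most 2^h leaves and needs at least n! of them, so h >= ceil(log2(n!)).
677! is far too large to multiply out, so use Stirling's series:
  ln(n!) ~ n ln n - n + (1/2) ln(2 pi n) + 1/(12n)  (error below 1/(360 n^3), negligible here)
  ln(677) = 6.5176713
  n ln n = 677 * 6.5176713 = 4412.4635
  (1/2) ln(2 pi * 677) = (1/2) ln(4253.7165) = 4.1778
  1/(12*677) = 0.0001
  ln(677!) ~ 4412.4635 - 677 + 4.1778 + 0.0001 = 3739.6414
Convert to base 2: log2(677!) = 3739.6414 / ln 2 = 3739.6414 / 0.69314718 = 5395.1621
ceil(5395.1621) = 5396


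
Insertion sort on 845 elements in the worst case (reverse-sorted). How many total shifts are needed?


In the worst case (reverse-sorted), each element shifts past all previous:
  Element 1: 1 shifts
  Element 2: 2 shifts
  Element 3: 3 shifts
  Element 4: 4 shifts
  Element 5: 5 shifts
  ...
  Element 844: 844 shifts
Total = 1 + 2 + ... + 844
= 845*(845-1)/2 = 356590


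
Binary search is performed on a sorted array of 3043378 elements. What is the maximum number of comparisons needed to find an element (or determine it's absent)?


Binary search halves the search space each comparison:
  Step 1: search space = 3043378 -> 1521689
  Step 2: search space = 1521689 -> 760844
  Step 3: search space = 760844 -> 380422
  Step 4: search space = 380422 -> 190211
  Step 5: search space = 190211 -> 95105
  Step 6: search space = 95105 -> 47552
  Step 7: search space = 47552 -> 23776
  Step 8: search space = 23776 -> 11888
  Step 9: search space = 11888 -> 5944
  Step 10: search space = 5944 -> 2972
  Step 11: search space = 2972 -> 1486
  Step 12: search space = 1486 -> 743
  Step 13: search space = 743 -> 371
  Step 14: search space = 371 -> 185
  Step 15: search space = 185 -> 92
  Step 16: search space = 92 -> 46
  Step 17: search space = 46 -> 23
  Step 18: search space = 23 -> 11
  Step 19: search space = 11 -> 5
  Step 20: search space = 5 -> 2
  Step 21: search space = 2 -> 1
  Step 22: search space = 1 (final check)
Maximum comparisons = floor(log2(3043378)) + 1 = 21 + 1 = 22


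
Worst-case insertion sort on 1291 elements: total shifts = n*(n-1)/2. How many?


Sum of shifts = 1 + 2 + 3 + ... + 1290
= 1291 * 1290 / 2
= 1665390 / 2
= 832695


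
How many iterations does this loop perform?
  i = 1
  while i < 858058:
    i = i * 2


The loop variable doubles each iteration:
i = 1 -> 2 -> 4 -> 8 -> 16 -> 32 -> 64 -> 128 -> 256 -> 512 -> 1024 -> 2048 -> 4096 -> 8192 -> 16384 -> 32768 -> 65536 -> 131072 -> 262144 -> 524288 -> 1048576 (stop, 1048576 >= 858058)
Number of doublings = ceil(log2(858058)) = 20


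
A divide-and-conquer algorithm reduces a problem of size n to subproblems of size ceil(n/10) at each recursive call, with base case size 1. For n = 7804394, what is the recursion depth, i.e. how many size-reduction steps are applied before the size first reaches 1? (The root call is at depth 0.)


Each step divides the size by 10 (rounding up); after k steps the size is ceil(n/10^k), which equals 1 exactly when 10^k >= n.
So the depth is the smallest k with 10^k >= 7804394, i.e. ceil(log_10(7804394)).
10^6 = 1000000 < 7804394 <= 10000000 = 10^7
Recursion depth = 7


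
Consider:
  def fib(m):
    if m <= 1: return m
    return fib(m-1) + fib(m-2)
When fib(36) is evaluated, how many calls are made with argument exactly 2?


Let N(m) = number of times fib(m) is called while evaluating fib(36).
N(36) = 1 (the initial call).
N(35) = 1 (only fib(36) calls it).
For 1 <= m <= 34: fib(m) is called by fib(m+1) and fib(m+2), so
  N(m) = N(m+1) + N(m+2).
fib(0) is called only by fib(2), so N(0) = N(2).
Walk down from m=36:
  N(36)=1, N(35)=1, N(34)=2, N(33)=3, N(32)=5, N(31)=8, N(30)=13, N(29)=21, N(28)=34, N(27)=55, N(26)=89, N(25)=144, N(24)=233, N(23)=377, N(22)=610, N(21)=987, N(20)=1597, N(19)=2584, N(18)=4181, N(17)=6765, N(16)=10946, N(15)=17711, N(14)=28657, N(13)=46368, N(12)=75025, N(11)=121393, N(10)=196418, N(9)=317811, N(8)=514229, N(7)=832040, N(6)=1346269, N(5)=2178309, N(4)=3524578, N(3)=5702887, N(2)=9227465
N(2) = 9227465


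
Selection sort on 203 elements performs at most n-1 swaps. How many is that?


Each of the 202 passes places one element in its final position.
Pass 1: swap minimum into position 0
Pass 2: swap minimum of remaining into position 1
...
Pass 202: last two elements, one swap
Maximum swaps = 203 - 1 = 202


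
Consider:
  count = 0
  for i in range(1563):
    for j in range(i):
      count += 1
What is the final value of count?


For each i, the inner loop runs i times:
  i=0: inner runs 0 times
  i=1: inner runs 1 time
  i=2: inner runs 2 times
  i=3: inner runs 3 times
  i=4: inner runs 4 times
  i=5: inner runs 5 times
  i=6: inner runs 6 times
  i=7: inner runs 7 times
  ...
Total = 0 + 1 + 2 + ... + 1562 = 1563*(1563-1)/2 = 1220703


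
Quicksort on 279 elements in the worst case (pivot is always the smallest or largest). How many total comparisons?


In the worst case, each partition step picks the worst pivot:
  Partition 1: 278 comparisons (n-1 elements to compare)
  Partition 2: 277 comparisons
  Partition 3: 276 comparisons
  Partition 4: 275 comparisons
  Partition 5: 274 comparisons
  ...
  Last partition: 0 comparisons
Total = (n-1) + (n-2) + ... + 1 + 0 = n*(n-1)/2
= 279*278/2 = 38781


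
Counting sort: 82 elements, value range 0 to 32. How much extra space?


n = 82 (output array)
k = 33 (count array for 33 distinct values)
Extra space = 82 + 33 = 115


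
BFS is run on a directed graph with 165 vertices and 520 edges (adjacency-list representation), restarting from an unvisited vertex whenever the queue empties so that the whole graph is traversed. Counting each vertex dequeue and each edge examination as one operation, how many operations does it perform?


A full BFS traversal dequeues each vertex exactly once and examines each directed edge exactly once.
V = 165 (vertex processing cost)
E = 520 (edge examination cost)
Total operations proportional to V + E = 165 + 520 = 685


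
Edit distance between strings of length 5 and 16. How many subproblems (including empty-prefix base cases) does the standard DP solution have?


The table includes base cases (empty prefixes).
Rows: (m+1) = 6
Columns: (n+1) = 17
Total = 6 * 17 = 102


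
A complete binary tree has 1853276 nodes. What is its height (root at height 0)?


In a complete binary tree, level k holds nodes 2^k .. 2^(k+1)-1 (1-indexed).
Height = floor(log2(n)) = floor(log2(1853276)) = 20
Check: 2^20 = 1048576 <= 1853276 < 2097152 = 2^21


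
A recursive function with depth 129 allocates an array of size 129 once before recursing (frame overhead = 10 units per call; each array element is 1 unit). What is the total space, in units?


Array allocation: 129 units (allocated once)
Stack frames: 129 deep * 10 per frame = 1290 units
Total = 129 + 1290 = 1419


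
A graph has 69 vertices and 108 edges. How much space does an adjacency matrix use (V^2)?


Adjacency matrix: V x V grid of entries
Space = V^2 = 69^2 = 69 * 69 = 4761


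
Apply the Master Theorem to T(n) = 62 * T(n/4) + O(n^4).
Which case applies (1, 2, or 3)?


The Master Theorem: T(n) = a*T(n/b) + O(n^c)
  a = 62, b = 4, c = 4
log_b(a) = log_4(62) ~ 2.977
Compare b^c with a: 4^4 = 256 > 62, so c > log_b(a).
Since c > log_b(a), Case 3 applies.
T(n) = O(n^4)
Master Theorem case = 3


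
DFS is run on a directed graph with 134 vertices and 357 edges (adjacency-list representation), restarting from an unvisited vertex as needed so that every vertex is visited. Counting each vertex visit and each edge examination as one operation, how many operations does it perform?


A full DFS traversal processes each vertex exactly once (push/pop on stack).
Each directed edge is examined once.
V = 134, E = 357
V + E = 491


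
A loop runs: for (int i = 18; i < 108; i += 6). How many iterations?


Loop starts at i = 18, increments by 6, stops when i >= 108.
Number of iterations = ceil((108 - 18) / 6)
= ceil(90 / 6)
= 15


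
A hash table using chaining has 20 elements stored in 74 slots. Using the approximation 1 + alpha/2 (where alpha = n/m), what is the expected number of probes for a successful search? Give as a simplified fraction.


Load factor alpha = n/m = 20/74
Expected probes = 1 + alpha/2 = 1 + 20/(2*74)
= 1 + 20/148
= 148/148 + 20/148
= 168/148
Simplify: 42/37


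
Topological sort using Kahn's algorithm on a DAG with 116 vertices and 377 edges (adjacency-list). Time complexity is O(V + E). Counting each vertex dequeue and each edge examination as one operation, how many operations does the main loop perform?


Kahn's algorithm:
  1. Compute in-degrees: O(V + E)
  2. Process queue: each vertex dequeued once (O(V))
     each edge examined once (O(E))
Total = V + E = 116 + 377 = 493


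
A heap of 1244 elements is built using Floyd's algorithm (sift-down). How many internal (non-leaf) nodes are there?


Leaf nodes occupy roughly half the array.
Sift-down is called for each internal node, starting from the last one.
Internal nodes = floor(n/2) = floor(1244/2) = 622


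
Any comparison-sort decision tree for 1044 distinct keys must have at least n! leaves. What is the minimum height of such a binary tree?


A binary decision tree of height h has at most 2^h leaves and needs at least n! of them, so h >= ceil(log2(n!)).
1044! is far too large to multiply out, so use Stirling's series:
  ln(n!) ~ n ln n - n + (1/2) ln(2 pi n) + 1/(12n)  (error below 1/(360 n^3), negligible here)
  ln(1044) = 6.9508148
  n ln n = 1044 * 6.9508148 = 7256.6507
  (1/2) ln(2 pi * 1044) = (1/2) ln(6559.6455) = 4.3943
  1/(12*1044) = 0.0001
  ln(1044!) ~ 7256.6507 - 1044 + 4.3943 + 0.0001 = 6217.0451
Convert to base 2: log2(1044!) = 6217.0451 / ln 2 = 6217.0451 / 0.69314718 = 8969.3001
ceil(8969.3001) = 8970


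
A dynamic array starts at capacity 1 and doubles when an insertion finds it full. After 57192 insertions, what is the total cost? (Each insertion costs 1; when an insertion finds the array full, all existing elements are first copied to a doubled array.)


Insertion cost: 57192 (one per element)
Resizes occur just before inserting elements 2, 3, 5, 9, ...
Elements copied at each resize: 1 + 2 + 4 + 8 + 16 + 32 + 64 + 128 + 256 + 512 + 1024 + 2048 + 4096 + 8192 + 16384 + 32768
Sum of copies = 65535 (geometric series: 2^k - 1)
Total = 57192 + 65535 = 122727


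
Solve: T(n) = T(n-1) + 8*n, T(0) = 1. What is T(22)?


Expanding the recurrence:
T(22) = T(21) + 8*22
       = T(20) + 8*21 + 8*22
       ...
       = T(0) + 8*(1 + 2 + ... + 22)
       = 1 + 8 * 22*23/2
       = 1 + 8 * 253
       = 1 + 2024 = 2025


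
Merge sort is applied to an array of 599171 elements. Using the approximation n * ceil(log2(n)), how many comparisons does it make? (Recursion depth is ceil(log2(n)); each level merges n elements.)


Merge sort divides the array into halves recursively.
Number of levels = ceil(log2(599171)) = 20
At each level, approximately n = 599171 comparisons are needed for merging.
Total comparisons ~ n * ceil(log2(n)) = 599171 * 20 = 11983420
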